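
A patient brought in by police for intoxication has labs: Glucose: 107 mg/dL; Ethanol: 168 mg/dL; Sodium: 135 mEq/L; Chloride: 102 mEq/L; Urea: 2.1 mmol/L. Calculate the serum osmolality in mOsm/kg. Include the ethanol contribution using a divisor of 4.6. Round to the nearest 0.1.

Calculated osmolality = 2·Na + glucose/18 + urea + ethanol/4.6
= 2·135 + 107/18 + 2.1 + 168/4.6
= 270 + 5.94 + 2.10 + 36.52
= 314.56 mOsm/kg

314.6 mOsm/kg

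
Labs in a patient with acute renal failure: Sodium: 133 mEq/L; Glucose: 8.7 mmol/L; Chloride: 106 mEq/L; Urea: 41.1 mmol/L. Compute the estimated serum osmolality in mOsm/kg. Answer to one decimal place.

Calculated osmolality = 2·Na + glucose + urea
= 2·133 + 8.7 + 41.1
= 266 + 8.70 + 41.10
= 315.8 mOsm/kg

315.8 mOsm/kg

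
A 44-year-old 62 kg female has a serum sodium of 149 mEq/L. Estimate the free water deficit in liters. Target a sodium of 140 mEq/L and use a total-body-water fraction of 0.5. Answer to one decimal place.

TBW = 0.5 · 62 = 31 L
Free water deficit = TBW · (Na/140 − 1)
= 31 · (149/140 − 1)
= 31 · 0.0643
= 1.99 L

2.0 L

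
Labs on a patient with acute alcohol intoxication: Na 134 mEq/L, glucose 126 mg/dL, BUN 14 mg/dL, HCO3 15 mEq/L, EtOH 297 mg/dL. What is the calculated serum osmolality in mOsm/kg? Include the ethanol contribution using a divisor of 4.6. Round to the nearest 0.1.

344.6 mOsm/kg

Calculated osmolality = 2·Na + glucose/18 + BUN/2.8 + ethanol/4.6
= 2·134 + 126/18 + 14/2.8 + 297/4.6
= 268 + 7 + 5 + 64.57
= 344.57 mOsm/kg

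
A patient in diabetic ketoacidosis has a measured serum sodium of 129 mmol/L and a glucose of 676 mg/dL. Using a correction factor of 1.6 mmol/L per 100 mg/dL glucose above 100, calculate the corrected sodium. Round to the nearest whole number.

138 mmol/L

Corrected Na = measured Na + 1.6 · (glucose − 100)/100
= 129 + 1.6 · (676 − 100)/100
= 129 + 9.2
= 138.2 mmol/L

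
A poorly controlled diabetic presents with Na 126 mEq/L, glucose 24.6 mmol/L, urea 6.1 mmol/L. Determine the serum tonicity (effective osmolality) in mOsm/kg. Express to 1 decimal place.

276.6 mOsm/kg

Effective osmolality excludes urea (freely permeant across cell membranes):
2·Na + glucose
= 2·126 + 24.6
= 252 + 24.6
= 276.6 mOsm/kg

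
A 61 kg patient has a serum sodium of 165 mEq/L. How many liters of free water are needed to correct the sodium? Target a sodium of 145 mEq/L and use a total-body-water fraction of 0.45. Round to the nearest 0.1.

3.8 L

TBW = 0.45 · 61 = 27.45 L
Free water deficit = TBW · (Na/145 − 1)
= 27.45 · (165/145 − 1)
= 27.45 · 0.1379
= 3.79 L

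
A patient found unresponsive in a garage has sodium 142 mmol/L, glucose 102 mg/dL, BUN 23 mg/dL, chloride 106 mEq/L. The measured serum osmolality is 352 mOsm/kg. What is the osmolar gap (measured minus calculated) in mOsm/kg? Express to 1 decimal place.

Calculated osmolality = 2·Na + glucose/18 + BUN/2.8
= 2·142 + 102/18 + 23/2.8
= 284 + 5.67 + 8.21
= 297.88 mOsm/kg ≈ 297.9 mOsm/kg
Osmolar gap = measured − calculated = 352 − 297.9 = 54.1 mOsm/kg

54.1 mOsm/kg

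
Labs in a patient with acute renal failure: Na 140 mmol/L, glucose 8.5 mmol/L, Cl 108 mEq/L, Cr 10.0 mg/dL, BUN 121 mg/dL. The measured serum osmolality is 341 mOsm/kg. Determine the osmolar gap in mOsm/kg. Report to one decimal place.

9.3 mOsm/kg

Calculated osmolality = 2·Na + glucose + BUN/2.8
= 2·140 + 8.5 + 121/2.8
= 280 + 8.50 + 43.21
= 331.71 mOsm/kg ≈ 331.7 mOsm/kg
Osmolar gap = measured − calculated = 341 − 331.7 = 9.3 mOsm/kg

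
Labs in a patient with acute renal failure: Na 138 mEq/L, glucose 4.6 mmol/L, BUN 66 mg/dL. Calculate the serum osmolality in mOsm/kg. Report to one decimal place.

Calculated osmolality = 2·Na + glucose + BUN/2.8
= 2·138 + 4.6 + 66/2.8
= 276 + 4.60 + 23.57
= 304.17 mOsm/kg

304.2 mOsm/kg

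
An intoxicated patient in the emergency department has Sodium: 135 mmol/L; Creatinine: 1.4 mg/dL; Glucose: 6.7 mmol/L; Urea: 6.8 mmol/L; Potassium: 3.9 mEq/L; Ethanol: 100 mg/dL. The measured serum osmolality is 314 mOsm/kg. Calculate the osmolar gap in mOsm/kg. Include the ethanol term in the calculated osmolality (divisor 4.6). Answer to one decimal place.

8.8 mOsm/kg

Calculated osmolality = 2·Na + glucose + urea + ethanol/4.6
= 2·135 + 6.7 + 6.8 + 100/4.6
= 270 + 6.70 + 6.80 + 21.74
= 305.24 mOsm/kg ≈ 305.2 mOsm/kg
Osmolar gap = measured − calculated = 314 − 305.2 = 8.8 mOsm/kg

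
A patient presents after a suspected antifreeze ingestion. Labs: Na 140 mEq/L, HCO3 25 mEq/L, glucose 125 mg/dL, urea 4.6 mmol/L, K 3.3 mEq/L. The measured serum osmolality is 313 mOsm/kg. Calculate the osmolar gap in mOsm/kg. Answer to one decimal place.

21.5 mOsm/kg

Calculated osmolality = 2·Na + glucose/18 + urea
= 2·140 + 125/18 + 4.6
= 280 + 6.94 + 4.60
= 291.54 mOsm/kg ≈ 291.5 mOsm/kg
Osmolar gap = measured − calculated = 313 − 291.5 = 21.5 mOsm/kg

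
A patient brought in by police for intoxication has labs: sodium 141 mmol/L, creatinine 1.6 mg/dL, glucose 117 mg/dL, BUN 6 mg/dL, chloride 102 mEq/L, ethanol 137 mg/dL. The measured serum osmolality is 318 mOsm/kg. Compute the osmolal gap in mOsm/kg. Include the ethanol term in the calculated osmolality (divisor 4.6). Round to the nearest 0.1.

-2.4 mOsm/kg

Calculated osmolality = 2·Na + glucose/18 + BUN/2.8 + ethanol/4.6
= 2·141 + 117/18 + 6/2.8 + 137/4.6
= 282 + 6.50 + 2.14 + 29.78
= 320.42 mOsm/kg ≈ 320.4 mOsm/kg
Osmolar gap = measured − calculated = 318 − 320.4 = -2.4 mOsm/kg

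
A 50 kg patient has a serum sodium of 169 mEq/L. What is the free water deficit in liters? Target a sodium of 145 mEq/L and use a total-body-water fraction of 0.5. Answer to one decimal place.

TBW = 0.5 · 50 = 25 L
Free water deficit = TBW · (Na/145 − 1)
= 25 · (169/145 − 1)
= 25 · 0.1655
= 4.14 L

4.1 L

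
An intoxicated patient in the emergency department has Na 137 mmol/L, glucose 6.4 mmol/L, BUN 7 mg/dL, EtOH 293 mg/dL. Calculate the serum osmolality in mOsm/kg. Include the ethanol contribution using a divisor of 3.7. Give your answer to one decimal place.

Calculated osmolality = 2·Na + glucose + BUN/2.8 + ethanol/3.7
= 2·137 + 6.4 + 7/2.8 + 293/3.7
= 274 + 6.40 + 2.50 + 79.19
= 362.09 mOsm/kg

362.1 mOsm/kg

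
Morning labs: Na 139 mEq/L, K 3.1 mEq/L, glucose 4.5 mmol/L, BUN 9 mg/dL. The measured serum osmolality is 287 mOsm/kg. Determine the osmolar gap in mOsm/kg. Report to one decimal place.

Calculated osmolality = 2·Na + glucose + BUN/2.8
= 2·139 + 4.5 + 9/2.8
= 278 + 4.50 + 3.21
= 285.71 mOsm/kg ≈ 285.7 mOsm/kg
Osmolar gap = measured − calculated = 287 − 285.7 = 1.3 mOsm/kg

1.3 mOsm/kg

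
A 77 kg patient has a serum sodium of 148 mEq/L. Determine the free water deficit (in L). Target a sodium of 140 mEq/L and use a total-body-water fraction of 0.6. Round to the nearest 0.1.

TBW = 0.6 · 77 = 46.2 L
Free water deficit = TBW · (Na/140 − 1)
= 46.2 · (148/140 − 1)
= 46.2 · 0.0571
= 2.64 L

2.6 L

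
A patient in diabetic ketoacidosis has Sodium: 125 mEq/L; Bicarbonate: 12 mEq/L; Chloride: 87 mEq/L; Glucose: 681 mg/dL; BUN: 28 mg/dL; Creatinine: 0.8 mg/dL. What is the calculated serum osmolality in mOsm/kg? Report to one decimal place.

297.8 mOsm/kg

Calculated osmolality = 2·Na + glucose/18 + BUN/2.8
= 2·125 + 681/18 + 28/2.8
= 250 + 37.83 + 10
= 297.83 mOsm/kg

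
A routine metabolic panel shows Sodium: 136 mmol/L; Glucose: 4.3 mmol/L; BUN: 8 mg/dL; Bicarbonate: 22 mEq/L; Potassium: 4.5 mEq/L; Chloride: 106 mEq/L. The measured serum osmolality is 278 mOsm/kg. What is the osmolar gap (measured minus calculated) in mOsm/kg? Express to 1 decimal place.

-1.2 mOsm/kg

Calculated osmolality = 2·Na + glucose + BUN/2.8
= 2·136 + 4.3 + 8/2.8
= 272 + 4.30 + 2.86
= 279.16 mOsm/kg ≈ 279.2 mOsm/kg
Osmolar gap = measured − calculated = 278 − 279.2 = -1.2 mOsm/kg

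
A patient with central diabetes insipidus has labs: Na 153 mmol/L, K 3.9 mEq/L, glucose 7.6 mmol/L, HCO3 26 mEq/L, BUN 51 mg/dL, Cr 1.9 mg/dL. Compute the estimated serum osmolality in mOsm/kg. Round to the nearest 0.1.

Calculated osmolality = 2·Na + glucose + BUN/2.8
= 2·153 + 7.6 + 51/2.8
= 306 + 7.60 + 18.21
= 331.81 mOsm/kg

331.8 mOsm/kg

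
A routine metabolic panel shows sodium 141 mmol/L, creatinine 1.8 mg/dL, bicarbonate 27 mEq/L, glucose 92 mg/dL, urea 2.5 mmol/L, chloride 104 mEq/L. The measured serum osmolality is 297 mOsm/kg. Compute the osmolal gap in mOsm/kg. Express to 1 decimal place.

7.4 mOsm/kg

Calculated osmolality = 2·Na + glucose/18 + urea
= 2·141 + 92/18 + 2.5
= 282 + 5.11 + 2.50
= 289.61 mOsm/kg ≈ 289.6 mOsm/kg
Osmolar gap = measured − calculated = 297 − 289.6 = 7.4 mOsm/kg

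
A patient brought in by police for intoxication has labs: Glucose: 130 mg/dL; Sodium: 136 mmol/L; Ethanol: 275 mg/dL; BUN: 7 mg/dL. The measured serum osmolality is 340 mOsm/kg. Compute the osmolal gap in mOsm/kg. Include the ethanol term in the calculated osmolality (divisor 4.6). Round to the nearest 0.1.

-1.5 mOsm/kg

Calculated osmolality = 2·Na + glucose/18 + BUN/2.8 + ethanol/4.6
= 2·136 + 130/18 + 7/2.8 + 275/4.6
= 272 + 7.22 + 2.50 + 59.78
= 341.5 mOsm/kg ≈ 341.5 mOsm/kg
Osmolar gap = measured − calculated = 340 − 341.5 = -1.5 mOsm/kg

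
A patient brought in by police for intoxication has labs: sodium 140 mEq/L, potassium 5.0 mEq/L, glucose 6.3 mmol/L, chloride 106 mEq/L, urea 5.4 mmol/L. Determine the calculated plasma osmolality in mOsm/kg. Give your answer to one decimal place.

Calculated osmolality = 2·Na + glucose + urea
= 2·140 + 6.3 + 5.4
= 280 + 6.30 + 5.40
= 291.7 mOsm/kg

291.7 mOsm/kg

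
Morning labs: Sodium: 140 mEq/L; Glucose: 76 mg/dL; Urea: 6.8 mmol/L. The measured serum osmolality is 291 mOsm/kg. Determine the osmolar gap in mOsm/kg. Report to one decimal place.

Calculated osmolality = 2·Na + glucose/18 + urea
= 2·140 + 76/18 + 6.8
= 280 + 4.22 + 6.80
= 291.02 mOsm/kg ≈ 291.0 mOsm/kg
Osmolar gap = measured − calculated = 291 − 291.0 = 0.0 mOsm/kg

0.0 mOsm/kg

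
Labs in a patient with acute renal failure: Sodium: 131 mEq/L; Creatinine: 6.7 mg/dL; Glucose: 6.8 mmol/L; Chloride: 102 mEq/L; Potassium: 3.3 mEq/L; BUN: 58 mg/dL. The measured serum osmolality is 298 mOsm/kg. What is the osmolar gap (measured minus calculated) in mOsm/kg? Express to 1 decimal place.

Calculated osmolality = 2·Na + glucose + BUN/2.8
= 2·131 + 6.8 + 58/2.8
= 262 + 6.80 + 20.71
= 289.51 mOsm/kg ≈ 289.5 mOsm/kg
Osmolar gap = measured − calculated = 298 − 289.5 = 8.5 mOsm/kg

8.5 mOsm/kg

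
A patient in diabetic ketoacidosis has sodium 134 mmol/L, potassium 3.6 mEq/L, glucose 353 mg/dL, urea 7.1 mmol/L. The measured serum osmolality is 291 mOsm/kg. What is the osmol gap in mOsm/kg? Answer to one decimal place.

Calculated osmolality = 2·Na + glucose/18 + urea
= 2·134 + 353/18 + 7.1
= 268 + 19.61 + 7.10
= 294.71 mOsm/kg ≈ 294.7 mOsm/kg
Osmolar gap = measured − calculated = 291 − 294.7 = -3.7 mOsm/kg

-3.7 mOsm/kg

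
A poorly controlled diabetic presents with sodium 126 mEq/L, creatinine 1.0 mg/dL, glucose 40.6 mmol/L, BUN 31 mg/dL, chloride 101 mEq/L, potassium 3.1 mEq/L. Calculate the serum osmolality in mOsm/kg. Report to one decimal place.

Calculated osmolality = 2·Na + glucose + BUN/2.8
= 2·126 + 40.6 + 31/2.8
= 252 + 40.60 + 11.07
= 303.67 mOsm/kg

303.7 mOsm/kg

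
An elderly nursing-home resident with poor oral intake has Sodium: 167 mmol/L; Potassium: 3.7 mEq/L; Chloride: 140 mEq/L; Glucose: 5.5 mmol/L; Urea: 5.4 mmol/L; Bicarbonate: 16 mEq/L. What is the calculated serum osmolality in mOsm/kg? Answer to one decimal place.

344.9 mOsm/kg

Calculated osmolality = 2·Na + glucose + urea
= 2·167 + 5.5 + 5.4
= 334 + 5.50 + 5.40
= 344.9 mOsm/kg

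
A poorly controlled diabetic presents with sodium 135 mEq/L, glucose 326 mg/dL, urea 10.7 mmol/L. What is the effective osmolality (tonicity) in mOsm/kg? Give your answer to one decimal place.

288.1 mOsm/kg

Effective osmolality excludes urea (freely permeant across cell membranes):
2·Na + glucose/18
= 2·135 + 326/18
= 270 + 18.11
= 288.11 mOsm/kg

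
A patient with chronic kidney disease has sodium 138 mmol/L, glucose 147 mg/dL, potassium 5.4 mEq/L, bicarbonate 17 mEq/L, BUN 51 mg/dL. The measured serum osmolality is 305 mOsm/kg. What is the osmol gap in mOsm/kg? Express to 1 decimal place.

Calculated osmolality = 2·Na + glucose/18 + BUN/2.8
= 2·138 + 147/18 + 51/2.8
= 276 + 8.17 + 18.21
= 302.38 mOsm/kg ≈ 302.4 mOsm/kg
Osmolar gap = measured − calculated = 305 − 302.4 = 2.6 mOsm/kg

2.6 mOsm/kg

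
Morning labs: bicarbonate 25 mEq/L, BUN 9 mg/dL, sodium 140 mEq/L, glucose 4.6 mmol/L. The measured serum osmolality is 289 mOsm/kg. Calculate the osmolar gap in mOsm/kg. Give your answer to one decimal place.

Calculated osmolality = 2·Na + glucose + BUN/2.8
= 2·140 + 4.6 + 9/2.8
= 280 + 4.60 + 3.21
= 287.81 mOsm/kg ≈ 287.8 mOsm/kg
Osmolar gap = measured − calculated = 289 − 287.8 = 1.2 mOsm/kg

1.2 mOsm/kg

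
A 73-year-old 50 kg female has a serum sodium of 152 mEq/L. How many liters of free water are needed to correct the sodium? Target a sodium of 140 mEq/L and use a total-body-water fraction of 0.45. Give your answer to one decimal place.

TBW = 0.45 · 50 = 22.5 L
Free water deficit = TBW · (Na/140 − 1)
= 22.5 · (152/140 − 1)
= 22.5 · 0.0857
= 1.93 L

1.9 L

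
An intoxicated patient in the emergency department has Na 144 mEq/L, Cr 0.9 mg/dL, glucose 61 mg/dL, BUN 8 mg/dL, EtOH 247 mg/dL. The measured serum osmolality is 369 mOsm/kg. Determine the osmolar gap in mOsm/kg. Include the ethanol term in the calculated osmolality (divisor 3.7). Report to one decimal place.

Calculated osmolality = 2·Na + glucose/18 + BUN/2.8 + ethanol/3.7
= 2·144 + 61/18 + 8/2.8 + 247/3.7
= 288 + 3.39 + 2.86 + 66.76
= 361.01 mOsm/kg ≈ 361.0 mOsm/kg
Osmolar gap = measured − calculated = 369 − 361.0 = 8.0 mOsm/kg

8.0 mOsm/kg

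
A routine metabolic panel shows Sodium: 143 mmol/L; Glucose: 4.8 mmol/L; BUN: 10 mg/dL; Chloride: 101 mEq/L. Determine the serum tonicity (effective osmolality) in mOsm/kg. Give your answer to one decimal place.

290.8 mOsm/kg

Effective osmolality excludes urea (freely permeant across cell membranes):
2·Na + glucose
= 2·143 + 4.8
= 286 + 4.8
= 290.8 mOsm/kg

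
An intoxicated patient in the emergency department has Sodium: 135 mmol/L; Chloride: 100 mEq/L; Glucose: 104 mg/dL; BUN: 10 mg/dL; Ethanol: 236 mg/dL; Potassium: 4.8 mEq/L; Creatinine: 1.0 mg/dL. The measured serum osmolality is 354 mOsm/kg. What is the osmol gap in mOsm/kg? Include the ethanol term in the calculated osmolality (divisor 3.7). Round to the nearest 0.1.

10.9 mOsm/kg

Calculated osmolality = 2·Na + glucose/18 + BUN/2.8 + ethanol/3.7
= 2·135 + 104/18 + 10/2.8 + 236/3.7
= 270 + 5.78 + 3.57 + 63.78
= 343.13 mOsm/kg ≈ 343.1 mOsm/kg
Osmolar gap = measured − calculated = 354 − 343.1 = 10.9 mOsm/kg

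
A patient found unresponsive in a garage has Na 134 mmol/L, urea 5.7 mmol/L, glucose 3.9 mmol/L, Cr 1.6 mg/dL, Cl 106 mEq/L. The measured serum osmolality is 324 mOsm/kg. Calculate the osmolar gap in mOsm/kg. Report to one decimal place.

Calculated osmolality = 2·Na + glucose + urea
= 2·134 + 3.9 + 5.7
= 268 + 3.90 + 5.70
= 277.6 mOsm/kg ≈ 277.6 mOsm/kg
Osmolar gap = measured − calculated = 324 − 277.6 = 46.4 mOsm/kg

46.4 mOsm/kg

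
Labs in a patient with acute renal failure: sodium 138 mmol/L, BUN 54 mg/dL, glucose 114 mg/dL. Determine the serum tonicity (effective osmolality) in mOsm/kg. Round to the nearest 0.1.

Effective osmolality excludes urea (freely permeant across cell membranes):
2·Na + glucose/18
= 2·138 + 114/18
= 276 + 6.33
= 282.33 mOsm/kg

282.3 mOsm/kg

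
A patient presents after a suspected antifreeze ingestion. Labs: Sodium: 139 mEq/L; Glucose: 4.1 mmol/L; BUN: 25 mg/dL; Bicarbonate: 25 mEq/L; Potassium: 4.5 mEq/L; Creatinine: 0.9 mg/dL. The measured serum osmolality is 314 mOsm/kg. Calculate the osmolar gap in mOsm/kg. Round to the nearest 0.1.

23.0 mOsm/kg

Calculated osmolality = 2·Na + glucose + BUN/2.8
= 2·139 + 4.1 + 25/2.8
= 278 + 4.10 + 8.93
= 291.03 mOsm/kg ≈ 291.0 mOsm/kg
Osmolar gap = measured − calculated = 314 − 291.0 = 23.0 mOsm/kg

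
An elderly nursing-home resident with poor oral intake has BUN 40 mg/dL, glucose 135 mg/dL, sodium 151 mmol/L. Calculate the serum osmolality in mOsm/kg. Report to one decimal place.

323.8 mOsm/kg

Calculated osmolality = 2·Na + glucose/18 + BUN/2.8
= 2·151 + 135/18 + 40/2.8
= 302 + 7.50 + 14.29
= 323.79 mOsm/kg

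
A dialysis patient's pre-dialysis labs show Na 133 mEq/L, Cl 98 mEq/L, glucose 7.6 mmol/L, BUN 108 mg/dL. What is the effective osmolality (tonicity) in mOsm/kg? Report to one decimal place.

Effective osmolality excludes urea (freely permeant across cell membranes):
2·Na + glucose
= 2·133 + 7.6
= 266 + 7.6
= 273.6 mOsm/kg

273.6 mOsm/kg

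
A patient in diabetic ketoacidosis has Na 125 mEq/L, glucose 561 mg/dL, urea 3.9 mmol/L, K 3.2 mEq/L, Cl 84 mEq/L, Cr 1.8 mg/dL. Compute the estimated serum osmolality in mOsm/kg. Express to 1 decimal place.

Calculated osmolality = 2·Na + glucose/18 + urea
= 2·125 + 561/18 + 3.9
= 250 + 31.17 + 3.90
= 285.07 mOsm/kg

285.1 mOsm/kg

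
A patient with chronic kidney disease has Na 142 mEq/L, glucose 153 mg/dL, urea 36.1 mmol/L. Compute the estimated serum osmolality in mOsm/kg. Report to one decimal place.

328.6 mOsm/kg

Calculated osmolality = 2·Na + glucose/18 + urea
= 2·142 + 153/18 + 36.1
= 284 + 8.50 + 36.10
= 328.6 mOsm/kg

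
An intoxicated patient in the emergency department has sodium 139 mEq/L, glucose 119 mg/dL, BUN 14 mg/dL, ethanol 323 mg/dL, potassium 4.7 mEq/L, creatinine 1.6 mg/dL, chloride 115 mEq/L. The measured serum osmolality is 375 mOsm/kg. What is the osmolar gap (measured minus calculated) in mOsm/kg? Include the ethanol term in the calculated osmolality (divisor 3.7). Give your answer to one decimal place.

-1.9 mOsm/kg

Calculated osmolality = 2·Na + glucose/18 + BUN/2.8 + ethanol/3.7
= 2·139 + 119/18 + 14/2.8 + 323/3.7
= 278 + 6.61 + 5 + 87.30
= 376.91 mOsm/kg ≈ 376.9 mOsm/kg
Osmolar gap = measured − calculated = 375 − 376.9 = -1.9 mOsm/kg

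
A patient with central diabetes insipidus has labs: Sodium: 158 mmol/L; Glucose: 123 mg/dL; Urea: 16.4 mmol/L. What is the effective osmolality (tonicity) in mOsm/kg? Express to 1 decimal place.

322.8 mOsm/kg

Effective osmolality excludes urea (freely permeant across cell membranes):
2·Na + glucose/18
= 2·158 + 123/18
= 316 + 6.83
= 322.83 mOsm/kg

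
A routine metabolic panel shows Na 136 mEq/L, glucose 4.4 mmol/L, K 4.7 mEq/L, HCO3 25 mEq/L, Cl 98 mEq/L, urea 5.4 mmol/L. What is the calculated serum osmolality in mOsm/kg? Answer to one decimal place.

281.8 mOsm/kg

Calculated osmolality = 2·Na + glucose + urea
= 2·136 + 4.4 + 5.4
= 272 + 4.40 + 5.40
= 281.8 mOsm/kg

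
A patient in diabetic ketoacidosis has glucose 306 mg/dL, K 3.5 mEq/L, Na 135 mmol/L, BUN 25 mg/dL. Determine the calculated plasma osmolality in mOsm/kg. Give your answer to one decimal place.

Calculated osmolality = 2·Na + glucose/18 + BUN/2.8
= 2·135 + 306/18 + 25/2.8
= 270 + 17 + 8.93
= 295.93 mOsm/kg

295.9 mOsm/kg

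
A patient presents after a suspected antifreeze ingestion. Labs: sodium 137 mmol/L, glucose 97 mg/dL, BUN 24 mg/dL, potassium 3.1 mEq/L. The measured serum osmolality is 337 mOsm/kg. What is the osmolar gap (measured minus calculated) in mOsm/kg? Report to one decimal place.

Calculated osmolality = 2·Na + glucose/18 + BUN/2.8
= 2·137 + 97/18 + 24/2.8
= 274 + 5.39 + 8.57
= 287.96 mOsm/kg ≈ 288.0 mOsm/kg
Osmolar gap = measured − calculated = 337 − 288.0 = 49.0 mOsm/kg

49.0 mOsm/kg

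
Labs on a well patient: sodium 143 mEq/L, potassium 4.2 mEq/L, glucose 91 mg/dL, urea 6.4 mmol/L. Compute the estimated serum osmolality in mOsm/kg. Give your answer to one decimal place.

Calculated osmolality = 2·Na + glucose/18 + urea
= 2·143 + 91/18 + 6.4
= 286 + 5.06 + 6.40
= 297.46 mOsm/kg

297.5 mOsm/kg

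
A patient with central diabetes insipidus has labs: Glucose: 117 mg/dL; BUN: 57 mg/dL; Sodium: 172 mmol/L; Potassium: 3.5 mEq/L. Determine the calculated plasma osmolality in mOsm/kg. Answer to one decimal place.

370.9 mOsm/kg

Calculated osmolality = 2·Na + glucose/18 + BUN/2.8
= 2·172 + 117/18 + 57/2.8
= 344 + 6.50 + 20.36
= 370.86 mOsm/kg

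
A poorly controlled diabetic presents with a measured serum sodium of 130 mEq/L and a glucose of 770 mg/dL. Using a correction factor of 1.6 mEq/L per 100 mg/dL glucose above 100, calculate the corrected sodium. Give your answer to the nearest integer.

Corrected Na = measured Na + 1.6 · (glucose − 100)/100
= 130 + 1.6 · (770 − 100)/100
= 130 + 10.7
= 140.7 mEq/L

141 mEq/L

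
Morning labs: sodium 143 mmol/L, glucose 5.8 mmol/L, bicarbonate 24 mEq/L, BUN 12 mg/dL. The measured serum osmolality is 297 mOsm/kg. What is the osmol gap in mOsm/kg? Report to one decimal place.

0.9 mOsm/kg

Calculated osmolality = 2·Na + glucose + BUN/2.8
= 2·143 + 5.8 + 12/2.8
= 286 + 5.80 + 4.29
= 296.09 mOsm/kg ≈ 296.1 mOsm/kg
Osmolar gap = measured − calculated = 297 − 296.1 = 0.9 mOsm/kg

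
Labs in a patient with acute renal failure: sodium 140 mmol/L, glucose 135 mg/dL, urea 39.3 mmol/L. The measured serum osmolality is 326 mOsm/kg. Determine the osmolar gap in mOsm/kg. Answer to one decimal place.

Calculated osmolality = 2·Na + glucose/18 + urea
= 2·140 + 135/18 + 39.3
= 280 + 7.50 + 39.30
= 326.8 mOsm/kg ≈ 326.8 mOsm/kg
Osmolar gap = measured − calculated = 326 − 326.8 = -0.8 mOsm/kg

-0.8 mOsm/kg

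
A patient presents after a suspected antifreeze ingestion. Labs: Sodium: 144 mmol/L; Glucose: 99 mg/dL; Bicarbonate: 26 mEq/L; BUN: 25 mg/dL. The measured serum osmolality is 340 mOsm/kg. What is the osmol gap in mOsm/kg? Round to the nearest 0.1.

Calculated osmolality = 2·Na + glucose/18 + BUN/2.8
= 2·144 + 99/18 + 25/2.8
= 288 + 5.50 + 8.93
= 302.43 mOsm/kg ≈ 302.4 mOsm/kg
Osmolar gap = measured − calculated = 340 − 302.4 = 37.6 mOsm/kg

37.6 mOsm/kg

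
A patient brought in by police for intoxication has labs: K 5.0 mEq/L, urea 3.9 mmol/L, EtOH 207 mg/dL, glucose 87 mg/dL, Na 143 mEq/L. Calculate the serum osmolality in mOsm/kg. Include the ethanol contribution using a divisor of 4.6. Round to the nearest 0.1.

339.7 mOsm/kg

Calculated osmolality = 2·Na + glucose/18 + urea + ethanol/4.6
= 2·143 + 87/18 + 3.9 + 207/4.6
= 286 + 4.83 + 3.90 + 45
= 339.73 mOsm/kg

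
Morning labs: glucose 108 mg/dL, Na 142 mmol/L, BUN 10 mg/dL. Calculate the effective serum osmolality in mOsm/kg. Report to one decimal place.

Effective osmolality excludes urea (freely permeant across cell membranes):
2·Na + glucose/18
= 2·142 + 108/18
= 284 + 6
= 290 mOsm/kg

290.0 mOsm/kg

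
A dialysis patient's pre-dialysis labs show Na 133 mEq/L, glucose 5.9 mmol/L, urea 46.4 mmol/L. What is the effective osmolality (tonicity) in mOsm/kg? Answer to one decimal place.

271.9 mOsm/kg

Effective osmolality excludes urea (freely permeant across cell membranes):
2·Na + glucose
= 2·133 + 5.9
= 266 + 5.9
= 271.9 mOsm/kg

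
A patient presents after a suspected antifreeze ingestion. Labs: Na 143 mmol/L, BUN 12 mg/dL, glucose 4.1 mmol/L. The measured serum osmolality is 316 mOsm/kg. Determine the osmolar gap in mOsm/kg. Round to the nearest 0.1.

21.6 mOsm/kg

Calculated osmolality = 2·Na + glucose + BUN/2.8
= 2·143 + 4.1 + 12/2.8
= 286 + 4.10 + 4.29
= 294.39 mOsm/kg ≈ 294.4 mOsm/kg
Osmolar gap = measured − calculated = 316 − 294.4 = 21.6 mOsm/kg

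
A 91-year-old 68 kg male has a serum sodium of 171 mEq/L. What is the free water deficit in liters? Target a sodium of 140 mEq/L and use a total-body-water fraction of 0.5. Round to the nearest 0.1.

7.5 L

TBW = 0.5 · 68 = 34 L
Free water deficit = TBW · (Na/140 − 1)
= 34 · (171/140 − 1)
= 34 · 0.2214
= 7.53 L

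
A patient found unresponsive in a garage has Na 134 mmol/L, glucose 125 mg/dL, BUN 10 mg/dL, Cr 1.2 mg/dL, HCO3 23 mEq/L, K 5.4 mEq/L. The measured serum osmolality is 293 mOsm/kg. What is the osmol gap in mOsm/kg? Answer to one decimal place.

14.5 mOsm/kg

Calculated osmolality = 2·Na + glucose/18 + BUN/2.8
= 2·134 + 125/18 + 10/2.8
= 268 + 6.94 + 3.57
= 278.51 mOsm/kg ≈ 278.5 mOsm/kg
Osmolar gap = measured − calculated = 293 − 278.5 = 14.5 mOsm/kg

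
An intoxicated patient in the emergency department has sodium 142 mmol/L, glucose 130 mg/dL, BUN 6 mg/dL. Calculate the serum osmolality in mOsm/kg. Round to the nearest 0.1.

293.4 mOsm/kg

Calculated osmolality = 2·Na + glucose/18 + BUN/2.8
= 2·142 + 130/18 + 6/2.8
= 284 + 7.22 + 2.14
= 293.36 mOsm/kg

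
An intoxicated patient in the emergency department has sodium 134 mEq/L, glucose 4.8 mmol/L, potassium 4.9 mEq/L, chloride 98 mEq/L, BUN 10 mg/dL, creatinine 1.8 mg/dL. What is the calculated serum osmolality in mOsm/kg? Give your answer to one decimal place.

276.4 mOsm/kg

Calculated osmolality = 2·Na + glucose + BUN/2.8
= 2·134 + 4.8 + 10/2.8
= 268 + 4.80 + 3.57
= 276.37 mOsm/kg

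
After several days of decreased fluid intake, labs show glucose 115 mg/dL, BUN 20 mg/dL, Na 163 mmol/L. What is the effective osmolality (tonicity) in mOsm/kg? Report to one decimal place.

332.4 mOsm/kg

Effective osmolality excludes urea (freely permeant across cell membranes):
2·Na + glucose/18
= 2·163 + 115/18
= 326 + 6.39
= 332.39 mOsm/kg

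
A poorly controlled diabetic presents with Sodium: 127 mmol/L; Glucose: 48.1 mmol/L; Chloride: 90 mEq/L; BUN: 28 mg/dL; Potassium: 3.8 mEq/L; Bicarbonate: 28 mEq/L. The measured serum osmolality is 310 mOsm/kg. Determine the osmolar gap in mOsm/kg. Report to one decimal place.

-2.1 mOsm/kg

Calculated osmolality = 2·Na + glucose + BUN/2.8
= 2·127 + 48.1 + 28/2.8
= 254 + 48.10 + 10
= 312.1 mOsm/kg ≈ 312.1 mOsm/kg
Osmolar gap = measured − calculated = 310 − 312.1 = -2.1 mOsm/kg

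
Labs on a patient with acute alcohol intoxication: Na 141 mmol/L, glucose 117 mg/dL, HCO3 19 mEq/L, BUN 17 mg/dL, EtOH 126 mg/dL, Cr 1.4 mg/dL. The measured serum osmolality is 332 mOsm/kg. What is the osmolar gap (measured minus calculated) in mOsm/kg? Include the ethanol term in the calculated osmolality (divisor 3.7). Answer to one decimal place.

3.4 mOsm/kg

Calculated osmolality = 2·Na + glucose/18 + BUN/2.8 + ethanol/3.7
= 2·141 + 117/18 + 17/2.8 + 126/3.7
= 282 + 6.50 + 6.07 + 34.05
= 328.62 mOsm/kg ≈ 328.6 mOsm/kg
Osmolar gap = measured − calculated = 332 − 328.6 = 3.4 mOsm/kg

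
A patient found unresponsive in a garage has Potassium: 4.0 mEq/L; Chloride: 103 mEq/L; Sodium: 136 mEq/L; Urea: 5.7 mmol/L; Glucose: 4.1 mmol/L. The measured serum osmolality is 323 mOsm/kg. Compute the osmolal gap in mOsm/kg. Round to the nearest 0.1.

Calculated osmolality = 2·Na + glucose + urea
= 2·136 + 4.1 + 5.7
= 272 + 4.10 + 5.70
= 281.8 mOsm/kg ≈ 281.8 mOsm/kg
Osmolar gap = measured − calculated = 323 − 281.8 = 41.2 mOsm/kg

41.2 mOsm/kg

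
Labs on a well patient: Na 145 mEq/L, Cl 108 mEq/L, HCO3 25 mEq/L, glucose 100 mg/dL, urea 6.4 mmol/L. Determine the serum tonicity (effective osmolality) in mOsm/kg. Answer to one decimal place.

295.6 mOsm/kg

Effective osmolality excludes urea (freely permeant across cell membranes):
2·Na + glucose/18
= 2·145 + 100/18
= 290 + 5.56
= 295.56 mOsm/kg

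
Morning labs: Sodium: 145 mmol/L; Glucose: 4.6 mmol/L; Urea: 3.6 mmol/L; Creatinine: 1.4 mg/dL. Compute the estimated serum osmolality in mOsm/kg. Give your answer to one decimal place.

298.2 mOsm/kg

Calculated osmolality = 2·Na + glucose + urea
= 2·145 + 4.6 + 3.6
= 290 + 4.60 + 3.60
= 298.2 mOsm/kg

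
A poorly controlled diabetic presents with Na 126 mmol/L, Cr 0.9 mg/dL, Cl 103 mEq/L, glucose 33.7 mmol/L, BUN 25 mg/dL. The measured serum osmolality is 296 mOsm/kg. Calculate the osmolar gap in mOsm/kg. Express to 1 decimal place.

1.4 mOsm/kg

Calculated osmolality = 2·Na + glucose + BUN/2.8
= 2·126 + 33.7 + 25/2.8
= 252 + 33.70 + 8.93
= 294.63 mOsm/kg ≈ 294.6 mOsm/kg
Osmolar gap = measured − calculated = 296 − 294.6 = 1.4 mOsm/kg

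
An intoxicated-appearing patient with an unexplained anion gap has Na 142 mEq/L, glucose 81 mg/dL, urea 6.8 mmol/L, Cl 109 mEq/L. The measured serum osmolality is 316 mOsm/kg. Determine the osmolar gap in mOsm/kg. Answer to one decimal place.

Calculated osmolality = 2·Na + glucose/18 + urea
= 2·142 + 81/18 + 6.8
= 284 + 4.50 + 6.80
= 295.3 mOsm/kg ≈ 295.3 mOsm/kg
Osmolar gap = measured − calculated = 316 − 295.3 = 20.7 mOsm/kg

20.7 mOsm/kg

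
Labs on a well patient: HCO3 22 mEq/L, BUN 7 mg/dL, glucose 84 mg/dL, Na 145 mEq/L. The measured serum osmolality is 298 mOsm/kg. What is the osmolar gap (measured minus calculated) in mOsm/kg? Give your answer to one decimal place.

Calculated osmolality = 2·Na + glucose/18 + BUN/2.8
= 2·145 + 84/18 + 7/2.8
= 290 + 4.67 + 2.50
= 297.17 mOsm/kg ≈ 297.2 mOsm/kg
Osmolar gap = measured − calculated = 298 − 297.2 = 0.8 mOsm/kg

0.8 mOsm/kg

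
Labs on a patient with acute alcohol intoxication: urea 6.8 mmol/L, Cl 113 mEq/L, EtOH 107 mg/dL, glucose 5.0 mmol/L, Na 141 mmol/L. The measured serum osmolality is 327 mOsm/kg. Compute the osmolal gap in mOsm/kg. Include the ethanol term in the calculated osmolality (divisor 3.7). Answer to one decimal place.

Calculated osmolality = 2·Na + glucose + urea + ethanol/3.7
= 2·141 + 5 + 6.8 + 107/3.7
= 282 + 5 + 6.80 + 28.92
= 322.72 mOsm/kg ≈ 322.7 mOsm/kg
Osmolar gap = measured − calculated = 327 − 322.7 = 4.3 mOsm/kg

4.3 mOsm/kg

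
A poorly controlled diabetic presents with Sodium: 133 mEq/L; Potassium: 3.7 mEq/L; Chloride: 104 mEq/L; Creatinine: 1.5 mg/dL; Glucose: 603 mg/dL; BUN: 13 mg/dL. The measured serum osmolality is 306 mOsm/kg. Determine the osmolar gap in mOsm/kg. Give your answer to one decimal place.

Calculated osmolality = 2·Na + glucose/18 + BUN/2.8
= 2·133 + 603/18 + 13/2.8
= 266 + 33.50 + 4.64
= 304.14 mOsm/kg ≈ 304.1 mOsm/kg
Osmolar gap = measured − calculated = 306 − 304.1 = 1.9 mOsm/kg

1.9 mOsm/kg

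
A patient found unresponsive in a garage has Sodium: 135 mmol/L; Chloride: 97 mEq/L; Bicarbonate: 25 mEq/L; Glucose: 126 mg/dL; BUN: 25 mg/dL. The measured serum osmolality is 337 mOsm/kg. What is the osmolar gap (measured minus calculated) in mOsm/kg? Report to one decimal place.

51.1 mOsm/kg

Calculated osmolality = 2·Na + glucose/18 + BUN/2.8
= 2·135 + 126/18 + 25/2.8
= 270 + 7 + 8.93
= 285.93 mOsm/kg ≈ 285.9 mOsm/kg
Osmolar gap = measured − calculated = 337 − 285.9 = 51.1 mOsm/kg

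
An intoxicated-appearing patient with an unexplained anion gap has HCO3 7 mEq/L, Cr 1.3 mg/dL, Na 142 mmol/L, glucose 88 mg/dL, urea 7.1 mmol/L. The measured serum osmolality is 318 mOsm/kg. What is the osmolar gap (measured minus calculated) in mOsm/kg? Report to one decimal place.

Calculated osmolality = 2·Na + glucose/18 + urea
= 2·142 + 88/18 + 7.1
= 284 + 4.89 + 7.10
= 295.99 mOsm/kg ≈ 296.0 mOsm/kg
Osmolar gap = measured − calculated = 318 − 296.0 = 22.0 mOsm/kg

22.0 mOsm/kg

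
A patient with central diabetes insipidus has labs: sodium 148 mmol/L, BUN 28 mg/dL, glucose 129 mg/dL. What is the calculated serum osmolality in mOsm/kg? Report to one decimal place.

Calculated osmolality = 2·Na + glucose/18 + BUN/2.8
= 2·148 + 129/18 + 28/2.8
= 296 + 7.17 + 10
= 313.17 mOsm/kg

313.2 mOsm/kg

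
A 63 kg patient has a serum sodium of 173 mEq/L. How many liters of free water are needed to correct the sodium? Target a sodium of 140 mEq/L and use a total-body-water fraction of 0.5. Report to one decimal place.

TBW = 0.5 · 63 = 31.5 L
Free water deficit = TBW · (Na/140 − 1)
= 31.5 · (173/140 − 1)
= 31.5 · 0.2357
= 7.42 L

7.4 L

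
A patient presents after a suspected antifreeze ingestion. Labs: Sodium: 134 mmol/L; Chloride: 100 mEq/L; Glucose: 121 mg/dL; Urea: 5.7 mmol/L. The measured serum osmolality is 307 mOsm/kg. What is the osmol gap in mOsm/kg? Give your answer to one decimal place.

Calculated osmolality = 2·Na + glucose/18 + urea
= 2·134 + 121/18 + 5.7
= 268 + 6.72 + 5.70
= 280.42 mOsm/kg ≈ 280.4 mOsm/kg
Osmolar gap = measured − calculated = 307 − 280.4 = 26.6 mOsm/kg

26.6 mOsm/kg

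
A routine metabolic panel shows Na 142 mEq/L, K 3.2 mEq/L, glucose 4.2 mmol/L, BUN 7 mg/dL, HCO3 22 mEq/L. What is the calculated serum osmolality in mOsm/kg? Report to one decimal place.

290.7 mOsm/kg

Calculated osmolality = 2·Na + glucose + BUN/2.8
= 2·142 + 4.2 + 7/2.8
= 284 + 4.20 + 2.50
= 290.7 mOsm/kg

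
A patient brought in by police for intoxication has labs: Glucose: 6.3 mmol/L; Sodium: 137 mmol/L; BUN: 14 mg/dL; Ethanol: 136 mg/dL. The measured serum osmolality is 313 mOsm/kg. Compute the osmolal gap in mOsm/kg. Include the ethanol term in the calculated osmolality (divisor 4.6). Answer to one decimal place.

Calculated osmolality = 2·Na + glucose + BUN/2.8 + ethanol/4.6
= 2·137 + 6.3 + 14/2.8 + 136/4.6
= 274 + 6.30 + 5 + 29.57
= 314.87 mOsm/kg ≈ 314.9 mOsm/kg
Osmolar gap = measured − calculated = 313 − 314.9 = -1.9 mOsm/kg

-1.9 mOsm/kg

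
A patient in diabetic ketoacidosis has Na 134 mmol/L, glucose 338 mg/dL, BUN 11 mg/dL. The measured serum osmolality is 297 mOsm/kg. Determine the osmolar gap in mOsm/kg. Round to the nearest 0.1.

Calculated osmolality = 2·Na + glucose/18 + BUN/2.8
= 2·134 + 338/18 + 11/2.8
= 268 + 18.78 + 3.93
= 290.71 mOsm/kg ≈ 290.7 mOsm/kg
Osmolar gap = measured − calculated = 297 − 290.7 = 6.3 mOsm/kg

6.3 mOsm/kg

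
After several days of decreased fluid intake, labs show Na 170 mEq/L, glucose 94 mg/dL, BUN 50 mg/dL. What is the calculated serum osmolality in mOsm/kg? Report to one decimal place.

363.1 mOsm/kg

Calculated osmolality = 2·Na + glucose/18 + BUN/2.8
= 2·170 + 94/18 + 50/2.8
= 340 + 5.22 + 17.86
= 363.08 mOsm/kg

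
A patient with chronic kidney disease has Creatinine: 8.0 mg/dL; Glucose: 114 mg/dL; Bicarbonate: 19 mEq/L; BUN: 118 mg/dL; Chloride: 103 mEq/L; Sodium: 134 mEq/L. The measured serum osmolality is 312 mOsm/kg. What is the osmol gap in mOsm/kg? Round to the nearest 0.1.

-4.5 mOsm/kg

Calculated osmolality = 2·Na + glucose/18 + BUN/2.8
= 2·134 + 114/18 + 118/2.8
= 268 + 6.33 + 42.14
= 316.47 mOsm/kg ≈ 316.5 mOsm/kg
Osmolar gap = measured − calculated = 312 − 316.5 = -4.5 mOsm/kg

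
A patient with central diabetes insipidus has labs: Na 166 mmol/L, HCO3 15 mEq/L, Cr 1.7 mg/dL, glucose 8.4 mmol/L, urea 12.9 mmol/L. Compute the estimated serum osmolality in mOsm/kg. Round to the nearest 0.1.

353.3 mOsm/kg

Calculated osmolality = 2·Na + glucose + urea
= 2·166 + 8.4 + 12.9
= 332 + 8.40 + 12.90
= 353.3 mOsm/kg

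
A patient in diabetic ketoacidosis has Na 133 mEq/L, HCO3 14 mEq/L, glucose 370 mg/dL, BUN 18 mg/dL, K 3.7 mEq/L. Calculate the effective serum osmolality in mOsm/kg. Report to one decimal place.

Effective osmolality excludes urea (freely permeant across cell membranes):
2·Na + glucose/18
= 2·133 + 370/18
= 266 + 20.56
= 286.56 mOsm/kg

286.6 mOsm/kg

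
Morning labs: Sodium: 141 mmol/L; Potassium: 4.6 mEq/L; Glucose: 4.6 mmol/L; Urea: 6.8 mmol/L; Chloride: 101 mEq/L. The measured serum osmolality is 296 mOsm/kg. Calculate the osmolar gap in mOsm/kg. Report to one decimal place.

Calculated osmolality = 2·Na + glucose + urea
= 2·141 + 4.6 + 6.8
= 282 + 4.60 + 6.80
= 293.4 mOsm/kg ≈ 293.4 mOsm/kg
Osmolar gap = measured − calculated = 296 − 293.4 = 2.6 mOsm/kg

2.6 mOsm/kg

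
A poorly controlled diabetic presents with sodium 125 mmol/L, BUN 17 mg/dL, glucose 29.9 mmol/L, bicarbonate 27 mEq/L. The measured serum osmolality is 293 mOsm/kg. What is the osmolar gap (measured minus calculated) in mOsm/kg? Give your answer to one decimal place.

Calculated osmolality = 2·Na + glucose + BUN/2.8
= 2·125 + 29.9 + 17/2.8
= 250 + 29.90 + 6.07
= 285.97 mOsm/kg ≈ 286.0 mOsm/kg
Osmolar gap = measured − calculated = 293 − 286.0 = 7.0 mOsm/kg

7.0 mOsm/kg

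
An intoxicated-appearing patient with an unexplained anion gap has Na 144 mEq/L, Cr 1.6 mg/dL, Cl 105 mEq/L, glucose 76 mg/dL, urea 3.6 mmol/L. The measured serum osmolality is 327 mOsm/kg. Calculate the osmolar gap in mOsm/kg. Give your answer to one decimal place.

Calculated osmolality = 2·Na + glucose/18 + urea
= 2·144 + 76/18 + 3.6
= 288 + 4.22 + 3.60
= 295.82 mOsm/kg ≈ 295.8 mOsm/kg
Osmolar gap = measured − calculated = 327 − 295.8 = 31.2 mOsm/kg

31.2 mOsm/kg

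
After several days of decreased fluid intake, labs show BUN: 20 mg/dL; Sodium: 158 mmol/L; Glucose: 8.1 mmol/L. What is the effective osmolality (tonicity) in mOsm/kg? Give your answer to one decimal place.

Effective osmolality excludes urea (freely permeant across cell membranes):
2·Na + glucose
= 2·158 + 8.1
= 316 + 8.1
= 324.1 mOsm/kg

324.1 mOsm/kg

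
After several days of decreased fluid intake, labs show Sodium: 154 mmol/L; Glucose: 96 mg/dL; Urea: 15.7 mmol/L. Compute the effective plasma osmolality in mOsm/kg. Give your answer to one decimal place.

Effective osmolality excludes urea (freely permeant across cell membranes):
2·Na + glucose/18
= 2·154 + 96/18
= 308 + 5.33
= 313.33 mOsm/kg

313.3 mOsm/kg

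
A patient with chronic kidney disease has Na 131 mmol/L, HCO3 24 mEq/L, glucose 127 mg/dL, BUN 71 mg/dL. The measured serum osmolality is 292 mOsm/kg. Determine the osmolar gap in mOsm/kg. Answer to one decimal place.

-2.4 mOsm/kg

Calculated osmolality = 2·Na + glucose/18 + BUN/2.8
= 2·131 + 127/18 + 71/2.8
= 262 + 7.06 + 25.36
= 294.42 mOsm/kg ≈ 294.4 mOsm/kg
Osmolar gap = measured − calculated = 292 − 294.4 = -2.4 mOsm/kg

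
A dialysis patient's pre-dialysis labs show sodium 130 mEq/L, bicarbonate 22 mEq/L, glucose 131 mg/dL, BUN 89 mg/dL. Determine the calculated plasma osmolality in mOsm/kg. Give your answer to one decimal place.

299.1 mOsm/kg

Calculated osmolality = 2·Na + glucose/18 + BUN/2.8
= 2·130 + 131/18 + 89/2.8
= 260 + 7.28 + 31.79
= 299.07 mOsm/kg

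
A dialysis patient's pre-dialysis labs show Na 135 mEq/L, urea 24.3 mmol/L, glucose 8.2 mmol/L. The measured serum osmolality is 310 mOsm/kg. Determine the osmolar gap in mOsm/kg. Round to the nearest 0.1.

Calculated osmolality = 2·Na + glucose + urea
= 2·135 + 8.2 + 24.3
= 270 + 8.20 + 24.30
= 302.5 mOsm/kg ≈ 302.5 mOsm/kg
Osmolar gap = measured − calculated = 310 − 302.5 = 7.5 mOsm/kg

7.5 mOsm/kg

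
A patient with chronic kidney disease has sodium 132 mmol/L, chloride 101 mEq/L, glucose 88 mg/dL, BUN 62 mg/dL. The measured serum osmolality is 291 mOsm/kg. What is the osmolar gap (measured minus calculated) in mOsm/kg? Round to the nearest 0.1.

Calculated osmolality = 2·Na + glucose/18 + BUN/2.8
= 2·132 + 88/18 + 62/2.8
= 264 + 4.89 + 22.14
= 291.03 mOsm/kg ≈ 291.0 mOsm/kg
Osmolar gap = measured − calculated = 291 − 291.0 = 0.0 mOsm/kg

0.0 mOsm/kg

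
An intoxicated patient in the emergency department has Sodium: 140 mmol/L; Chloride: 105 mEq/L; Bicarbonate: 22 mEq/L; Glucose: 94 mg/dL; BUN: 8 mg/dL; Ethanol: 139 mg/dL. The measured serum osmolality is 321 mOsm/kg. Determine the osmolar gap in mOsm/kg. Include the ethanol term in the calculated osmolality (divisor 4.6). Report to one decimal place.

2.7 mOsm/kg

Calculated osmolality = 2·Na + glucose/18 + BUN/2.8 + ethanol/4.6
= 2·140 + 94/18 + 8/2.8 + 139/4.6
= 280 + 5.22 + 2.86 + 30.22
= 318.3 mOsm/kg ≈ 318.3 mOsm/kg
Osmolar gap = measured − calculated = 321 − 318.3 = 2.7 mOsm/kg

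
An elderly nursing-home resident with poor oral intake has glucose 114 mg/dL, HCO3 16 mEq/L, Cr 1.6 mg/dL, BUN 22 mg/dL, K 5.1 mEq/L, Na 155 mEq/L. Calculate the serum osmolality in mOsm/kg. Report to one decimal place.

324.2 mOsm/kg

Calculated osmolality = 2·Na + glucose/18 + BUN/2.8
= 2·155 + 114/18 + 22/2.8
= 310 + 6.33 + 7.86
= 324.19 mOsm/kg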